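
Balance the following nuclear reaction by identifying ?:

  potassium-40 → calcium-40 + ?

Conserve mass number: 40 = 40 + A, so A = 0.
Conserve atomic number: 19 = 20 + Z, so Z = -1.
A = 0 and Z = -1 is e⁻ — a beta-minus particle.

beta-minus particle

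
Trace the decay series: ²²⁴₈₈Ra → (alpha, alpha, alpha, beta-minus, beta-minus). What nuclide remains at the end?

Po-212

Start: (A, Z) = (224, 88).
After α: (220, 86).
After α: (216, 84).
After α: (212, 82).
After β⁻: (212, 83).
After β⁻: (212, 84).
Z = 84 is polonium.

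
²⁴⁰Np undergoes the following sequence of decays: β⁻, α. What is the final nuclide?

Start: (A, Z) = (240, 93).
After β⁻: (240, 94).
After α: (236, 92).
Z = 92 is uranium.

U-236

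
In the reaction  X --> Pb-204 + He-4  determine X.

Po-208

Conserve mass number: A = 204 + 4, so A = 208.
Conserve atomic number: Z = 82 + 2, so Z = 84.
Z = 84 is polonium, so the species is Po-208.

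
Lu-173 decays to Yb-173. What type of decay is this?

ΔA = 173 − 173 = 0; ΔZ = 70 − 71 = -1.
A is unchanged and Z drops by 1 — a proton has become a neutron (β⁺ emission or electron capture).

beta-plus decay or electron capture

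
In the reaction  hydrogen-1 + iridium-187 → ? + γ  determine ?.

Conserve mass number: 1 + 187 = A + 0, so A = 188.
Conserve atomic number: 1 + 77 = Z + 0, so Z = 78.
Z = 78 is platinum, so the species is platinum-188.

Pt-188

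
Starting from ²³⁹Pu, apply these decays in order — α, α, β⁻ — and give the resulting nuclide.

Pa-231

Start: (A, Z) = (239, 94).
After α: (235, 92).
After α: (231, 90).
After β⁻: (231, 91).
Z = 91 is protactinium.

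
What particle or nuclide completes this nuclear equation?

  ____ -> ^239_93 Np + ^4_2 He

Am-243

Conserve mass number: A = 239 + 4, so A = 243.
Conserve atomic number: Z = 93 + 2, so Z = 95.
Z = 95 is americium, so the species is ^243_95 Am.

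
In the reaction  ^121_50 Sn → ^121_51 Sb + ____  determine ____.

Conserve mass number: 121 = 121 + A, so A = 0.
Conserve atomic number: 50 = 51 + Z, so Z = -1.
A = 0 and Z = -1 is ^0_-1 e — a beta-minus particle.

beta-minus particle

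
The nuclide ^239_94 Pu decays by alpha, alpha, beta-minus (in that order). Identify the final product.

Pa-231

Start: (A, Z) = (239, 94).
After α: (235, 92).
After α: (231, 90).
After β⁻: (231, 91).
Z = 91 is protactinium.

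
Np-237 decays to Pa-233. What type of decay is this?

ΔA = 233 − 237 = -4; ΔZ = 91 − 93 = -2.
A drops by 4 and Z drops by 2 — the signature of alpha emission.

alpha decay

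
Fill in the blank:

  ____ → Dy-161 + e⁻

Conserve mass number: A = 161 + 0, so A = 161.
Conserve atomic number: Z = 66 − 1, so Z = 65.
Z = 65 is terbium, so the species is Tb-161.

Tb-161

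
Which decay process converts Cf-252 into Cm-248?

ΔA = 248 − 252 = -4; ΔZ = 96 − 98 = -2.
A drops by 4 and Z drops by 2 — the signature of alpha emission.

alpha decay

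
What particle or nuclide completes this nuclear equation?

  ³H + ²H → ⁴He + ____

neutron

Conserve mass number: 3 + 2 = 4 + A, so A = 1.
Conserve atomic number: 1 + 1 = 2 + Z, so Z = 0.
A = 1 and Z = 0 is ¹n — a neutron.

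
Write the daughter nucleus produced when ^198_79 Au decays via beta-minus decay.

Hg-198

Beta-minus decay: mass number changes by +0, atomic number by +1.
A: 198 = 198; Z: 79 + 1 = 80.
Z = 80 is mercury, so the daughter is ^198_80 Hg.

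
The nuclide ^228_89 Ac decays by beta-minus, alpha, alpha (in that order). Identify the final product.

Start: (A, Z) = (228, 89).
After β⁻: (228, 90).
After α: (224, 88).
After α: (220, 86).
Z = 86 is radon.

Rn-220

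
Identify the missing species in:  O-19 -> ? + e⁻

Conserve mass number: 19 = A + 0, so A = 19.
Conserve atomic number: 8 = Z − 1, so Z = 9.
Z = 9 is fluorine, so the species is F-19.

F-19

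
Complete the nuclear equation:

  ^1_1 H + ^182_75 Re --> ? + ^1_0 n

Os-182

Conserve mass number: 1 + 182 = A + 1, so A = 182.
Conserve atomic number: 1 + 75 = Z + 0, so Z = 76.
Z = 76 is osmium, so the species is ^182_76 Os.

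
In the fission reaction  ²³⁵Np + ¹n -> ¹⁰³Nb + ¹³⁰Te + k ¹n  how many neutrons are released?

3

Conserve mass number: 236 = 103 + 130 + k, so k = 236 − 233 = 3.
Check atomic number: 93 = 41 + 52 + 0 = 93. ✓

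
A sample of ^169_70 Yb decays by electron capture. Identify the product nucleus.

Electron capture: mass number changes by +0, atomic number by -1.
A: 169 = 169; Z: 70 − 1 = 69.
Z = 69 is thulium, so the daughter is ^169_69 Tm.

Tm-169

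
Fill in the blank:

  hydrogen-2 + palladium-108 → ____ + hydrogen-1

Pd-109

Conserve mass number: 2 + 108 = A + 1, so A = 109.
Conserve atomic number: 1 + 46 = Z + 1, so Z = 46.
Z = 46 is palladium, so the species is palladium-109.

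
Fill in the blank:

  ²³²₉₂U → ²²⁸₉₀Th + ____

alpha particle

Conserve mass number: 232 = 228 + A, so A = 4.
Conserve atomic number: 92 = 90 + Z, so Z = 2.
A = 4 and Z = 2 is ⁴₂He — an alpha particle.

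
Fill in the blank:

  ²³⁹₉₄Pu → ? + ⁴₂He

U-235

Conserve mass number: 239 = A + 4, so A = 235.
Conserve atomic number: 94 = Z + 2, so Z = 92.
Z = 92 is uranium, so the species is ²³⁵₉₂U.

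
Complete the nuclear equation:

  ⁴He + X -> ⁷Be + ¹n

Conserve mass number: 4 + A = 7 + 1, so A = 4.
Conserve atomic number: 2 + Z = 4 + 0, so Z = 2.
A = 4 and Z = 2 is ⁴He — an alpha particle.

alpha particle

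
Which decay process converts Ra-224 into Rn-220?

ΔA = 220 − 224 = -4; ΔZ = 86 − 88 = -2.
A drops by 4 and Z drops by 2 — the signature of alpha emission.

alpha decay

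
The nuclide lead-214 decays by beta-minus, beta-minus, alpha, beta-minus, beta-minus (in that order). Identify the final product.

Po-210

Start: (A, Z) = (214, 82).
After β⁻: (214, 83).
After β⁻: (214, 84).
After α: (210, 82).
After β⁻: (210, 83).
After β⁻: (210, 84).
Z = 84 is polonium.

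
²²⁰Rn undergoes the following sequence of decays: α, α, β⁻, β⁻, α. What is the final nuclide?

Pb-208

Start: (A, Z) = (220, 86).
After α: (216, 84).
After α: (212, 82).
After β⁻: (212, 83).
After β⁻: (212, 84).
After α: (208, 82).
Z = 82 is lead.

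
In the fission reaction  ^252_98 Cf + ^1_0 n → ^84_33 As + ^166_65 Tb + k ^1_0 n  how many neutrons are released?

Conserve mass number: 253 = 84 + 166 + k, so k = 253 − 250 = 3.
Check atomic number: 98 = 33 + 65 + 0 = 98. ✓

3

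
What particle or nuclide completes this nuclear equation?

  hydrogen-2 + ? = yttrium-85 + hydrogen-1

Conserve mass number: 2 + A = 85 + 1, so A = 84.
Conserve atomic number: 1 + Z = 39 + 1, so Z = 39.
Z = 39 is yttrium, so the species is yttrium-84.

Y-84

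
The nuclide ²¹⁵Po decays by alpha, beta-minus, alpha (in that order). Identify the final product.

Start: (A, Z) = (215, 84).
After α: (211, 82).
After β⁻: (211, 83).
After α: (207, 81).
Z = 81 is thallium.

Tl-207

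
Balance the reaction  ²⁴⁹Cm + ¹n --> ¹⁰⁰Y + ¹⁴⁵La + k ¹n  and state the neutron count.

Conserve mass number: 250 = 100 + 145 + k, so k = 250 − 245 = 5.
Check atomic number: 96 = 39 + 57 + 0 = 96. ✓

5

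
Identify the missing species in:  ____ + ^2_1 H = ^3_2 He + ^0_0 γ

proton

Conserve mass number: A + 2 = 3 + 0, so A = 1.
Conserve atomic number: Z + 1 = 2 + 0, so Z = 1.
A = 1 and Z = 1 is ^1_1 H — a proton.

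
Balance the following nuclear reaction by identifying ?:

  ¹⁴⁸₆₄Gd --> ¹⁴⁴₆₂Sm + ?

Conserve mass number: 148 = 144 + A, so A = 4.
Conserve atomic number: 64 = 62 + Z, so Z = 2.
A = 4 and Z = 2 is ⁴₂He — an alpha particle.

alpha particle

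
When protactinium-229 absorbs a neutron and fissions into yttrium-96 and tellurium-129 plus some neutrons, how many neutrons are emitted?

5

Conserve mass number: 230 = 96 + 129 + k, so k = 230 − 225 = 5.
Check atomic number: 91 = 39 + 52 + 0 = 91. ✓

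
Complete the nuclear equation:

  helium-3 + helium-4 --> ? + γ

Conserve mass number: 3 + 4 = A + 0, so A = 7.
Conserve atomic number: 2 + 2 = Z + 0, so Z = 4.
Z = 4 is beryllium, so the species is beryllium-7.

Be-7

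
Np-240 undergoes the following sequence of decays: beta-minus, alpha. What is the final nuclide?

U-236

Start: (A, Z) = (240, 93).
After β⁻: (240, 94).
After α: (236, 92).
Z = 92 is uranium.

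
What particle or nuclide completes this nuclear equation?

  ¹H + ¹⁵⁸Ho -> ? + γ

Er-159

Conserve mass number: 1 + 158 = A + 0, so A = 159.
Conserve atomic number: 1 + 67 = Z + 0, so Z = 68.
Z = 68 is erbium, so the species is ¹⁵⁹Er.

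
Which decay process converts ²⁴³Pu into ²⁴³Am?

ΔA = 243 − 243 = 0; ΔZ = 95 − 94 = +1.
A is unchanged and Z rises by 1 — a neutron has become a proton (β⁻ decay).

beta-minus decay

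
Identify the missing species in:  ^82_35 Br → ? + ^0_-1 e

Kr-82

Conserve mass number: 82 = A + 0, so A = 82.
Conserve atomic number: 35 = Z − 1, so Z = 36.
Z = 36 is krypton, so the species is ^82_36 Kr.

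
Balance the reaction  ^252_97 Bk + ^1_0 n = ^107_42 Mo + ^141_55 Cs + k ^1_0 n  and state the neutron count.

5

Conserve mass number: 253 = 107 + 141 + k, so k = 253 − 248 = 5.
Check atomic number: 97 = 42 + 55 + 0 = 97. ✓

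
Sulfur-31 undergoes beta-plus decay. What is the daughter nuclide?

Beta-plus decay: mass number changes by +0, atomic number by -1.
A: 31 = 31; Z: 16 − 1 = 15.
Z = 15 is phosphorus, so the daughter is phosphorus-31.

P-31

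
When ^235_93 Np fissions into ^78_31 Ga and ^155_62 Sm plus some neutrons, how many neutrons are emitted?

2

Conserve mass number: 235 = 78 + 155 + k, so k = 235 − 233 = 2.
Check atomic number: 93 = 31 + 62 + 0 = 93. ✓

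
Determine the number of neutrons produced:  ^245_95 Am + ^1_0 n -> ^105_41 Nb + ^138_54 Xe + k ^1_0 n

3

Conserve mass number: 246 = 105 + 138 + k, so k = 246 − 243 = 3.
Check atomic number: 95 = 41 + 54 + 0 = 95. ✓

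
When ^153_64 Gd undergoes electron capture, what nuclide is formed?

Eu-153

Electron capture: mass number changes by +0, atomic number by -1.
A: 153 = 153; Z: 64 − 1 = 63.
Z = 63 is europium, so the daughter is ^153_63 Eu.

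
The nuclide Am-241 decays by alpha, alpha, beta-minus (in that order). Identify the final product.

U-233

Start: (A, Z) = (241, 95).
After α: (237, 93).
After α: (233, 91).
After β⁻: (233, 92).
Z = 92 is uranium.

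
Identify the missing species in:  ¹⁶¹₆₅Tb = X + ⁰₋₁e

Conserve mass number: 161 = A + 0, so A = 161.
Conserve atomic number: 65 = Z − 1, so Z = 66.
Z = 66 is dysprosium, so the species is ¹⁶¹₆₆Dy.

Dy-161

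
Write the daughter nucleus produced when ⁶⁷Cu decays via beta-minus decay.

Zn-67

Beta-minus decay: mass number changes by +0, atomic number by +1.
A: 67 = 67; Z: 29 + 1 = 30.
Z = 30 is zinc, so the daughter is ⁶⁷Zn.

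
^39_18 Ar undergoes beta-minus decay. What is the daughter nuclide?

Beta-minus decay: mass number changes by +0, atomic number by +1.
A: 39 = 39; Z: 18 + 1 = 19.
Z = 19 is potassium, so the daughter is ^39_19 K.

K-39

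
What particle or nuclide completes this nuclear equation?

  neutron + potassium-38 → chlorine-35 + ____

Conserve mass number: 1 + 38 = 35 + A, so A = 4.
Conserve atomic number: 0 + 19 = 17 + Z, so Z = 2.
A = 4 and Z = 2 is helium-4 — an alpha particle.

alpha particle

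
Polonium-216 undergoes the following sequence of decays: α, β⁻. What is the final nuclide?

Bi-212

Start: (A, Z) = (216, 84).
After α: (212, 82).
After β⁻: (212, 83).
Z = 83 is bismuth.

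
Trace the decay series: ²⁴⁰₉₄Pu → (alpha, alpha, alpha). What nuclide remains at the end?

Start: (A, Z) = (240, 94).
After α: (236, 92).
After α: (232, 90).
After α: (228, 88).
Z = 88 is radium.

Ra-228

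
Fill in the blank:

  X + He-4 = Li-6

deuteron

Conserve mass number: A + 4 = 6, so A = 2.
Conserve atomic number: Z + 2 = 3, so Z = 1.
A = 2 and Z = 1 is H-2 — a deuteron.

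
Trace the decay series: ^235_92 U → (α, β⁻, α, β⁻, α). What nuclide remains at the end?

Start: (A, Z) = (235, 92).
After α: (231, 90).
After β⁻: (231, 91).
After α: (227, 89).
After β⁻: (227, 90).
After α: (223, 88).
Z = 88 is radium.

Ra-223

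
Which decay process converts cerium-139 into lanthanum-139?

beta-plus decay or electron capture

ΔA = 139 − 139 = 0; ΔZ = 57 − 58 = -1.
A is unchanged and Z drops by 1 — a proton has become a neutron (β⁺ emission or electron capture).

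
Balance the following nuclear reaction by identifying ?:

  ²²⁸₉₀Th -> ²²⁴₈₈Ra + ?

alpha particle

Conserve mass number: 228 = 224 + A, so A = 4.
Conserve atomic number: 90 = 88 + Z, so Z = 2.
A = 4 and Z = 2 is ⁴₂He — an alpha particle.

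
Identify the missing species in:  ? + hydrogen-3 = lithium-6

Conserve mass number: A + 3 = 6, so A = 3.
Conserve atomic number: Z + 1 = 3, so Z = 2.
Z = 2 is helium, so the species is helium-3.

He-3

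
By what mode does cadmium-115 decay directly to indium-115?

ΔA = 115 − 115 = 0; ΔZ = 49 − 48 = +1.
A is unchanged and Z rises by 1 — a neutron has become a proton (β⁻ decay).

beta-minus decay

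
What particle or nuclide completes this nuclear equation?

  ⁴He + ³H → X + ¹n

Conserve mass number: 4 + 3 = A + 1, so A = 6.
Conserve atomic number: 2 + 1 = Z + 0, so Z = 3.
Z = 3 is lithium, so the species is ⁶Li.

Li-6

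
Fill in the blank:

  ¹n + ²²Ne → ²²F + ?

Conserve mass number: 1 + 22 = 22 + A, so A = 1.
Conserve atomic number: 0 + 10 = 9 + Z, so Z = 1.
A = 1 and Z = 1 is ¹H — a proton.

proton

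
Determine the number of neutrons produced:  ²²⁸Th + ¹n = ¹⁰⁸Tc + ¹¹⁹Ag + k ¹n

2

Conserve mass number: 229 = 108 + 119 + k, so k = 229 − 227 = 2.
Check atomic number: 90 = 43 + 47 + 0 = 90. ✓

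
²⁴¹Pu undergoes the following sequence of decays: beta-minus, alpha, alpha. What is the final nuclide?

Pa-233

Start: (A, Z) = (241, 94).
After β⁻: (241, 95).
After α: (237, 93).
After α: (233, 91).
Z = 91 is protactinium.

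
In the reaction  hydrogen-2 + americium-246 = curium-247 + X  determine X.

Conserve mass number: 2 + 246 = 247 + A, so A = 1.
Conserve atomic number: 1 + 95 = 96 + Z, so Z = 0.
A = 1 and Z = 0 is neutron — a neutron.

neutron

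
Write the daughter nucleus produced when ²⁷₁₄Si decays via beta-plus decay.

Al-27

Beta-plus decay: mass number changes by +0, atomic number by -1.
A: 27 = 27; Z: 14 − 1 = 13.
Z = 13 is aluminium, so the daughter is ²⁷₁₃Al.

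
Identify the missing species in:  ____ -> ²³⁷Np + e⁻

U-237

Conserve mass number: A = 237 + 0, so A = 237.
Conserve atomic number: Z = 93 − 1, so Z = 92.
Z = 92 is uranium, so the species is ²³⁷U.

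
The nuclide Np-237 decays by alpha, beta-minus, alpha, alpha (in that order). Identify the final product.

Ra-225

Start: (A, Z) = (237, 93).
After α: (233, 91).
After β⁻: (233, 92).
After α: (229, 90).
After α: (225, 88).
Z = 88 is radium.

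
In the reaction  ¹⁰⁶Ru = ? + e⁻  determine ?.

Conserve mass number: 106 = A + 0, so A = 106.
Conserve atomic number: 44 = Z − 1, so Z = 45.
Z = 45 is rhodium, so the species is ¹⁰⁶Rh.

Rh-106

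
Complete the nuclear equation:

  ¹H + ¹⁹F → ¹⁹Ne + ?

Conserve mass number: 1 + 19 = 19 + A, so A = 1.
Conserve atomic number: 1 + 9 = 10 + Z, so Z = 0.
A = 1 and Z = 0 is ¹n — a neutron.

neutron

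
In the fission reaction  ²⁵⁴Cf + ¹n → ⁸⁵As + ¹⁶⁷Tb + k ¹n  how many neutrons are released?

Conserve mass number: 255 = 85 + 167 + k, so k = 255 − 252 = 3.
Check atomic number: 98 = 33 + 65 + 0 = 98. ✓

3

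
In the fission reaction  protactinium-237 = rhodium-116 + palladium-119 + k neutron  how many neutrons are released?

2

Conserve mass number: 237 = 116 + 119 + k, so k = 237 − 235 = 2.
Check atomic number: 91 = 45 + 46 + 0 = 91. ✓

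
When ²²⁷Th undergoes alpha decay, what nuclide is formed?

Ra-223

Alpha decay: mass number changes by -4, atomic number by -2.
A: 227 − 4 = 223; Z: 90 − 2 = 88.
Z = 88 is radium, so the daughter is ²²³Ra.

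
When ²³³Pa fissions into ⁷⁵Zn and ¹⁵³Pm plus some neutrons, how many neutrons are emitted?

5

Conserve mass number: 233 = 75 + 153 + k, so k = 233 − 228 = 5.
Check atomic number: 91 = 30 + 61 + 0 = 91. ✓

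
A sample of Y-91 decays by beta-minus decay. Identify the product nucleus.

Zr-91

Beta-minus decay: mass number changes by +0, atomic number by +1.
A: 91 = 91; Z: 39 + 1 = 40.
Z = 40 is zirconium, so the daughter is Zr-91.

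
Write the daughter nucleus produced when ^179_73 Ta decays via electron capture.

Electron capture: mass number changes by +0, atomic number by -1.
A: 179 = 179; Z: 73 − 1 = 72.
Z = 72 is hafnium, so the daughter is ^179_72 Hf.

Hf-179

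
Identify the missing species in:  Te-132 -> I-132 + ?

beta-minus particle

Conserve mass number: 132 = 132 + A, so A = 0.
Conserve atomic number: 52 = 53 + Z, so Z = -1.
A = 0 and Z = -1 is e⁻ — a beta-minus particle.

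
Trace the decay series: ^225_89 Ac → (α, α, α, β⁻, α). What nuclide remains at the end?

Start: (A, Z) = (225, 89).
After α: (221, 87).
After α: (217, 85).
After α: (213, 83).
After β⁻: (213, 84).
After α: (209, 82).
Z = 82 is lead.

Pb-209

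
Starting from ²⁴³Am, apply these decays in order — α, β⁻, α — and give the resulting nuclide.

U-235

Start: (A, Z) = (243, 95).
After α: (239, 93).
After β⁻: (239, 94).
After α: (235, 92).
Z = 92 is uranium.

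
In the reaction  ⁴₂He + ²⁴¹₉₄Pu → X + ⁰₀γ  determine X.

Conserve mass number: 4 + 241 = A + 0, so A = 245.
Conserve atomic number: 2 + 94 = Z + 0, so Z = 96.
Z = 96 is curium, so the species is ²⁴⁵₉₆Cm.

Cm-245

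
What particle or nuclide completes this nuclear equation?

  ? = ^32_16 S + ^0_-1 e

Conserve mass number: A = 32 + 0, so A = 32.
Conserve atomic number: Z = 16 − 1, so Z = 15.
Z = 15 is phosphorus, so the species is ^32_15 P.

P-32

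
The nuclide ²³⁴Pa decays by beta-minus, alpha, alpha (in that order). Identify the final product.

Ra-226

Start: (A, Z) = (234, 91).
After β⁻: (234, 92).
After α: (230, 90).
After α: (226, 88).
Z = 88 is radium.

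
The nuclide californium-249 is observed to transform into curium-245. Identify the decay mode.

alpha decay

ΔA = 245 − 249 = -4; ΔZ = 96 − 98 = -2.
A drops by 4 and Z drops by 2 — the signature of alpha emission.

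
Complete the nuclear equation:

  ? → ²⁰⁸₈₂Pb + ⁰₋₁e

Tl-208

Conserve mass number: A = 208 + 0, so A = 208.
Conserve atomic number: Z = 82 − 1, so Z = 81.
Z = 81 is thallium, so the species is ²⁰⁸₈₁Tl.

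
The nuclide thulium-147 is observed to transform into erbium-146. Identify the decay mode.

ΔA = 146 − 147 = -1; ΔZ = 68 − 69 = -1.
A drops by 1 and Z drops by 1 — a proton was emitted.

proton emission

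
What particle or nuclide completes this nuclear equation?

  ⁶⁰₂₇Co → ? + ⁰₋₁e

Conserve mass number: 60 = A + 0, so A = 60.
Conserve atomic number: 27 = Z − 1, so Z = 28.
Z = 28 is nickel, so the species is ⁶⁰₂₈Ni.

Ni-60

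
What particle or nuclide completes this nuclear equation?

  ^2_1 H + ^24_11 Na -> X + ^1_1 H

Na-25

Conserve mass number: 2 + 24 = A + 1, so A = 25.
Conserve atomic number: 1 + 11 = Z + 1, so Z = 11.
Z = 11 is sodium, so the species is ^25_11 Na.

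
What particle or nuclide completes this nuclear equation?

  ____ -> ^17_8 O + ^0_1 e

Conserve mass number: A = 17 + 0, so A = 17.
Conserve atomic number: Z = 8 + 1, so Z = 9.
Z = 9 is fluorine, so the species is ^17_9 F.

F-17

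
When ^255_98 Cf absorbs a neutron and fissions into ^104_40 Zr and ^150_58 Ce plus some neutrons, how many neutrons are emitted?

2

Conserve mass number: 256 = 104 + 150 + k, so k = 256 − 254 = 2.
Check atomic number: 98 = 40 + 58 + 0 = 98. ✓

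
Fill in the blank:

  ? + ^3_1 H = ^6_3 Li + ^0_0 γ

Conserve mass number: A + 3 = 6 + 0, so A = 3.
Conserve atomic number: Z + 1 = 3 + 0, so Z = 2.
Z = 2 is helium, so the species is ^3_2 He.

He-3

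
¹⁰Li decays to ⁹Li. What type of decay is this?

ΔA = 9 − 10 = -1; ΔZ = 3 − 3 = +0.
A drops by 1 with Z unchanged — a neutron was emitted.

neutron emission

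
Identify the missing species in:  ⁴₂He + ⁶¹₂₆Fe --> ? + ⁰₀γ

Conserve mass number: 4 + 61 = A + 0, so A = 65.
Conserve atomic number: 2 + 26 = Z + 0, so Z = 28.
Z = 28 is nickel, so the species is ⁶⁵₂₈Ni.

Ni-65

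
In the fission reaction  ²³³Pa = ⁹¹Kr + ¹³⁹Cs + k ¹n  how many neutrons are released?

3

Conserve mass number: 233 = 91 + 139 + k, so k = 233 − 230 = 3.
Check atomic number: 91 = 36 + 55 + 0 = 91. ✓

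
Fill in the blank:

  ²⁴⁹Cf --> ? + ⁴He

Conserve mass number: 249 = A + 4, so A = 245.
Conserve atomic number: 98 = Z + 2, so Z = 96.
Z = 96 is curium, so the species is ²⁴⁵Cm.

Cm-245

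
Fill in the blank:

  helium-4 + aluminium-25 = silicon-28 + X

Conserve mass number: 4 + 25 = 28 + A, so A = 1.
Conserve atomic number: 2 + 13 = 14 + Z, so Z = 1.
A = 1 and Z = 1 is hydrogen-1 — a proton.

proton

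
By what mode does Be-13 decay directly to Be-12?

ΔA = 12 − 13 = -1; ΔZ = 4 − 4 = +0.
A drops by 1 with Z unchanged — a neutron was emitted.

neutron emission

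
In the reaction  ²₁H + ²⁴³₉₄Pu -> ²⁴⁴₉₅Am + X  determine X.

Conserve mass number: 2 + 243 = 244 + A, so A = 1.
Conserve atomic number: 1 + 94 = 95 + Z, so Z = 0.
A = 1 and Z = 0 is ¹₀n — a neutron.

neutron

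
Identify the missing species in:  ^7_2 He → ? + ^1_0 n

Conserve mass number: 7 = A + 1, so A = 6.
Conserve atomic number: 2 = Z + 0, so Z = 2.
Z = 2 is helium, so the species is ^6_2 He.

He-6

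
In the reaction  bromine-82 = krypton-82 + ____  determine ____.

Conserve mass number: 82 = 82 + A, so A = 0.
Conserve atomic number: 35 = 36 + Z, so Z = -1.
A = 0 and Z = -1 is e⁻ — a beta-minus particle.

beta-minus particle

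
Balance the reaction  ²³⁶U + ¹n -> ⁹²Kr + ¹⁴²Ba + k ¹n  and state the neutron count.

3

Conserve mass number: 237 = 92 + 142 + k, so k = 237 − 234 = 3.
Check atomic number: 92 = 36 + 56 + 0 = 92. ✓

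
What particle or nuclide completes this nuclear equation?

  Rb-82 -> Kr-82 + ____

positron

Conserve mass number: 82 = 82 + A, so A = 0.
Conserve atomic number: 37 = 36 + Z, so Z = 1.
A = 0 and Z = 1 is e⁺ — a positron.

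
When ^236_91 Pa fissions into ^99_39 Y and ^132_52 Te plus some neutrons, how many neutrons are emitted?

Conserve mass number: 236 = 99 + 132 + k, so k = 236 − 231 = 5.
Check atomic number: 91 = 39 + 52 + 0 = 91. ✓

5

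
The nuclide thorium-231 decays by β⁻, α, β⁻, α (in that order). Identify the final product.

Ra-223

Start: (A, Z) = (231, 90).
After β⁻: (231, 91).
After α: (227, 89).
After β⁻: (227, 90).
After α: (223, 88).
Z = 88 is radium.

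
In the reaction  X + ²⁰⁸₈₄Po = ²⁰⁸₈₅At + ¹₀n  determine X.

proton

Conserve mass number: A + 208 = 208 + 1, so A = 1.
Conserve atomic number: Z + 84 = 85 + 0, so Z = 1.
A = 1 and Z = 1 is ¹₁H — a proton.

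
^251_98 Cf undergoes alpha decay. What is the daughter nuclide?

Alpha decay: mass number changes by -4, atomic number by -2.
A: 251 − 4 = 247; Z: 98 − 2 = 96.
Z = 96 is curium, so the daughter is ^247_96 Cm.

Cm-247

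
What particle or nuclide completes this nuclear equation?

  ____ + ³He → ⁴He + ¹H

deuteron

Conserve mass number: A + 3 = 4 + 1, so A = 2.
Conserve atomic number: Z + 2 = 2 + 1, so Z = 1.
A = 2 and Z = 1 is ²H — a deuteron.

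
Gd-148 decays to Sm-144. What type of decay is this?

alpha decay

ΔA = 144 − 148 = -4; ΔZ = 62 − 64 = -2.
A drops by 4 and Z drops by 2 — the signature of alpha emission.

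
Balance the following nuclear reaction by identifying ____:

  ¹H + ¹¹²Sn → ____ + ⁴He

Conserve mass number: 1 + 112 = A + 4, so A = 109.
Conserve atomic number: 1 + 50 = Z + 2, so Z = 49.
Z = 49 is indium, so the species is ¹⁰⁹In.

In-109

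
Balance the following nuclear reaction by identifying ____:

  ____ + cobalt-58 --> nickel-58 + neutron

Conserve mass number: A + 58 = 58 + 1, so A = 1.
Conserve atomic number: Z + 27 = 28 + 0, so Z = 1.
A = 1 and Z = 1 is hydrogen-1 — a proton.

proton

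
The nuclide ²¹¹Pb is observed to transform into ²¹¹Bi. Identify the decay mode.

beta-minus decay

ΔA = 211 − 211 = 0; ΔZ = 83 − 82 = +1.
A is unchanged and Z rises by 1 — a neutron has become a proton (β⁻ decay).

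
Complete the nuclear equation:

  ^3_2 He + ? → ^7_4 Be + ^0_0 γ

alpha particle

Conserve mass number: 3 + A = 7 + 0, so A = 4.
Conserve atomic number: 2 + Z = 4 + 0, so Z = 2.
A = 4 and Z = 2 is ^4_2 He — an alpha particle.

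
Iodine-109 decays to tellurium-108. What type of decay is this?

ΔA = 108 − 109 = -1; ΔZ = 52 − 53 = -1.
A drops by 1 and Z drops by 1 — a proton was emitted.

proton emission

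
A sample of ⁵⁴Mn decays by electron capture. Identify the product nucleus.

Electron capture: mass number changes by +0, atomic number by -1.
A: 54 = 54; Z: 25 − 1 = 24.
Z = 24 is chromium, so the daughter is ⁵⁴Cr.

Cr-54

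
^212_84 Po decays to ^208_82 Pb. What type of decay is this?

ΔA = 208 − 212 = -4; ΔZ = 82 − 84 = -2.
A drops by 4 and Z drops by 2 — the signature of alpha emission.

alpha decay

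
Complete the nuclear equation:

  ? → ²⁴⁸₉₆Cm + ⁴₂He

Cf-252

Conserve mass number: A = 248 + 4, so A = 252.
Conserve atomic number: Z = 96 + 2, so Z = 98.
Z = 98 is californium, so the species is ²⁵²₉₈Cf.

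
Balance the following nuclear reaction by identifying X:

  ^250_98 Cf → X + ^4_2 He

Cm-246

Conserve mass number: 250 = A + 4, so A = 246.
Conserve atomic number: 98 = Z + 2, so Z = 96.
Z = 96 is curium, so the species is ^246_96 Cm.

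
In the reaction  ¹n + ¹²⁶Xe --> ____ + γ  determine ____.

Xe-127

Conserve mass number: 1 + 126 = A + 0, so A = 127.
Conserve atomic number: 0 + 54 = Z + 0, so Z = 54.
Z = 54 is xenon, so the species is ¹²⁷Xe.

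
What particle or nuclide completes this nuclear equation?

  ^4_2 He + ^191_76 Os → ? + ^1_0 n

Conserve mass number: 4 + 191 = A + 1, so A = 194.
Conserve atomic number: 2 + 76 = Z + 0, so Z = 78.
Z = 78 is platinum, so the species is ^194_78 Pt.

Pt-194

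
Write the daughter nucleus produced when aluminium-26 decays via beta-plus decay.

Beta-plus decay: mass number changes by +0, atomic number by -1.
A: 26 = 26; Z: 13 − 1 = 12.
Z = 12 is magnesium, so the daughter is magnesium-26.

Mg-26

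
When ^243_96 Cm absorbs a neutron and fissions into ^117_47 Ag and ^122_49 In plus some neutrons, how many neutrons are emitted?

5

Conserve mass number: 244 = 117 + 122 + k, so k = 244 − 239 = 5.
Check atomic number: 96 = 47 + 49 + 0 = 96. ✓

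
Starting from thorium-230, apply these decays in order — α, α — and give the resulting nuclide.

Rn-222

Start: (A, Z) = (230, 90).
After α: (226, 88).
After α: (222, 86).
Z = 86 is radon.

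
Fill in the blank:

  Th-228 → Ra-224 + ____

Conserve mass number: 228 = 224 + A, so A = 4.
Conserve atomic number: 90 = 88 + Z, so Z = 2.
A = 4 and Z = 2 is He-4 — an alpha particle.

alpha particle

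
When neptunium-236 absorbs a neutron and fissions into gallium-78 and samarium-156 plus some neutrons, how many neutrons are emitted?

Conserve mass number: 237 = 78 + 156 + k, so k = 237 − 234 = 3.
Check atomic number: 93 = 31 + 62 + 0 = 93. ✓

3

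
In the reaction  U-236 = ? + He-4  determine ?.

Conserve mass number: 236 = A + 4, so A = 232.
Conserve atomic number: 92 = Z + 2, so Z = 90.
Z = 90 is thorium, so the species is Th-232.

Th-232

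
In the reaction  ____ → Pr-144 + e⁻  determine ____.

Ce-144

Conserve mass number: A = 144 + 0, so A = 144.
Conserve atomic number: Z = 59 − 1, so Z = 58.
Z = 58 is cerium, so the species is Ce-144.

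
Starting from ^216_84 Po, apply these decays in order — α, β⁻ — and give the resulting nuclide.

Bi-212

Start: (A, Z) = (216, 84).
After α: (212, 82).
After β⁻: (212, 83).
Z = 83 is bismuth.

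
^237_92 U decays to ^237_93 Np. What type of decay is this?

ΔA = 237 − 237 = 0; ΔZ = 93 − 92 = +1.
A is unchanged and Z rises by 1 — a neutron has become a proton (β⁻ decay).

beta-minus decay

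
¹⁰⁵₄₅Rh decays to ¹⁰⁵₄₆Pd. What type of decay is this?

beta-minus decay

ΔA = 105 − 105 = 0; ΔZ = 46 − 45 = +1.
A is unchanged and Z rises by 1 — a neutron has become a proton (β⁻ decay).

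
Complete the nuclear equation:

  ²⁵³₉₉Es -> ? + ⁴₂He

Conserve mass number: 253 = A + 4, so A = 249.
Conserve atomic number: 99 = Z + 2, so Z = 97.
Z = 97 is berkelium, so the species is ²⁴⁹₉₇Bk.

Bk-249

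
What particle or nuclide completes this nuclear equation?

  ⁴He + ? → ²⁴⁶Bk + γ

Conserve mass number: 4 + A = 246 + 0, so A = 242.
Conserve atomic number: 2 + Z = 97 + 0, so Z = 95.
Z = 95 is americium, so the species is ²⁴²Am.

Am-242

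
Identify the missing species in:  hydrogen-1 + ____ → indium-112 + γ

Conserve mass number: 1 + A = 112 + 0, so A = 111.
Conserve atomic number: 1 + Z = 49 + 0, so Z = 48.
Z = 48 is cadmium, so the species is cadmium-111.

Cd-111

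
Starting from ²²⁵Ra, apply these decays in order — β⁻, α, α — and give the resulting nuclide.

Start: (A, Z) = (225, 88).
After β⁻: (225, 89).
After α: (221, 87).
After α: (217, 85).
Z = 85 is astatine.

At-217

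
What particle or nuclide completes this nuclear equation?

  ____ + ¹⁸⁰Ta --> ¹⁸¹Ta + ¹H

deuteron

Conserve mass number: A + 180 = 181 + 1, so A = 2.
Conserve atomic number: Z + 73 = 73 + 1, so Z = 1.
A = 2 and Z = 1 is ²H — a deuteron.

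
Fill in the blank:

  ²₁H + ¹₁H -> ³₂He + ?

gamma ray

Conserve mass number: 2 + 1 = 3 + A, so A = 0.
Conserve atomic number: 1 + 1 = 2 + Z, so Z = 0.
A = 0 and Z = 0 is ⁰₀γ — a gamma ray.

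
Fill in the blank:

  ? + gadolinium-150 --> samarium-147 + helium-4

Conserve mass number: A + 150 = 147 + 4, so A = 1.
Conserve atomic number: Z + 64 = 62 + 2, so Z = 0.
A = 1 and Z = 0 is neutron — a neutron.

neutron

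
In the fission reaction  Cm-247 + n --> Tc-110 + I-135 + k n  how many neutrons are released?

Conserve mass number: 248 = 110 + 135 + k, so k = 248 − 245 = 3.
Check atomic number: 96 = 43 + 53 + 0 = 96. ✓

3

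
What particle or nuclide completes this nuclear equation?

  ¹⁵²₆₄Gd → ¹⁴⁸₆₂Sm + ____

Conserve mass number: 152 = 148 + A, so A = 4.
Conserve atomic number: 64 = 62 + Z, so Z = 2.
A = 4 and Z = 2 is ⁴₂He — an alpha particle.

alpha particle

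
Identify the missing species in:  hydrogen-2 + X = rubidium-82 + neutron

Conserve mass number: 2 + A = 82 + 1, so A = 81.
Conserve atomic number: 1 + Z = 37 + 0, so Z = 36.
Z = 36 is krypton, so the species is krypton-81.

Kr-81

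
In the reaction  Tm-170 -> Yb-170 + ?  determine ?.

Conserve mass number: 170 = 170 + A, so A = 0.
Conserve atomic number: 69 = 70 + Z, so Z = -1.
A = 0 and Z = -1 is e⁻ — a beta-minus particle.

beta-minus particle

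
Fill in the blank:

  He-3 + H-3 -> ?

Conserve mass number: 3 + 3 = A, so A = 6.
Conserve atomic number: 2 + 1 = Z, so Z = 3.
Z = 3 is lithium, so the species is Li-6.

Li-6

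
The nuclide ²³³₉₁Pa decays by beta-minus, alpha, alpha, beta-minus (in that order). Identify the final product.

Ac-225

Start: (A, Z) = (233, 91).
After β⁻: (233, 92).
After α: (229, 90).
After α: (225, 88).
After β⁻: (225, 89).
Z = 89 is actinium.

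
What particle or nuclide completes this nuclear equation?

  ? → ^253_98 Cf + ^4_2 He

Conserve mass number: A = 253 + 4, so A = 257.
Conserve atomic number: Z = 98 + 2, so Z = 100.
Z = 100 is fermium, so the species is ^257_100 Fm.

Fm-257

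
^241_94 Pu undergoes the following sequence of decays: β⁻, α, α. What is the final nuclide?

Start: (A, Z) = (241, 94).
After β⁻: (241, 95).
After α: (237, 93).
After α: (233, 91).
Z = 91 is protactinium.

Pa-233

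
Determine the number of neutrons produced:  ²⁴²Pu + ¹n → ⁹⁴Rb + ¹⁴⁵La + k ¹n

Conserve mass number: 243 = 94 + 145 + k, so k = 243 − 239 = 4.
Check atomic number: 94 = 37 + 57 + 0 = 94. ✓

4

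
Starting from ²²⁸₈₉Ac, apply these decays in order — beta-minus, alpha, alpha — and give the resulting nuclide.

Start: (A, Z) = (228, 89).
After β⁻: (228, 90).
After α: (224, 88).
After α: (220, 86).
Z = 86 is radon.

Rn-220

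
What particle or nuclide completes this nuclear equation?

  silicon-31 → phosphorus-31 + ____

beta-minus particle

Conserve mass number: 31 = 31 + A, so A = 0.
Conserve atomic number: 14 = 15 + Z, so Z = -1.
A = 0 and Z = -1 is e⁻ — a beta-minus particle.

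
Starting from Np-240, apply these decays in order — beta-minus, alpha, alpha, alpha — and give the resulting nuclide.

Ra-228

Start: (A, Z) = (240, 93).
After β⁻: (240, 94).
After α: (236, 92).
After α: (232, 90).
After α: (228, 88).
Z = 88 is radium.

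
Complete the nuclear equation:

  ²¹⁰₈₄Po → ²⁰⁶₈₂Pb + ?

Conserve mass number: 210 = 206 + A, so A = 4.
Conserve atomic number: 84 = 82 + Z, so Z = 2.
A = 4 and Z = 2 is ⁴₂He — an alpha particle.

alpha particle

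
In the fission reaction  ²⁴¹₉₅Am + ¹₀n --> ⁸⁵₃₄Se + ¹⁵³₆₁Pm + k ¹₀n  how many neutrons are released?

Conserve mass number: 242 = 85 + 153 + k, so k = 242 − 238 = 4.
Check atomic number: 95 = 34 + 61 + 0 = 95. ✓

4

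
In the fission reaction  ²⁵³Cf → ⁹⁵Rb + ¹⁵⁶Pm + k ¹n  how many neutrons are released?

Conserve mass number: 253 = 95 + 156 + k, so k = 253 − 251 = 2.
Check atomic number: 98 = 37 + 61 + 0 = 98. ✓

2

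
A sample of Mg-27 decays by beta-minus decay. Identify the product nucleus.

Al-27

Beta-minus decay: mass number changes by +0, atomic number by +1.
A: 27 = 27; Z: 12 + 1 = 13.
Z = 13 is aluminium, so the daughter is Al-27.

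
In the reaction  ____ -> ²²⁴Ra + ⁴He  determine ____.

Conserve mass number: A = 224 + 4, so A = 228.
Conserve atomic number: Z = 88 + 2, so Z = 90.
Z = 90 is thorium, so the species is ²²⁸Th.

Th-228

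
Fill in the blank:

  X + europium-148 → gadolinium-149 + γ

proton

Conserve mass number: A + 148 = 149 + 0, so A = 1.
Conserve atomic number: Z + 63 = 64 + 0, so Z = 1.
A = 1 and Z = 1 is hydrogen-1 — a proton.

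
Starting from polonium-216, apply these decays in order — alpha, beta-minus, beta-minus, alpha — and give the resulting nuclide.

Pb-208

Start: (A, Z) = (216, 84).
After α: (212, 82).
After β⁻: (212, 83).
After β⁻: (212, 84).
After α: (208, 82).
Z = 82 is lead.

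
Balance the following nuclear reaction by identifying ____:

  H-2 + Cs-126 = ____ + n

Ba-127

Conserve mass number: 2 + 126 = A + 1, so A = 127.
Conserve atomic number: 1 + 55 = Z + 0, so Z = 56.
Z = 56 is barium, so the species is Ba-127.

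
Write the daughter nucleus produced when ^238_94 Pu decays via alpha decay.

Alpha decay: mass number changes by -4, atomic number by -2.
A: 238 − 4 = 234; Z: 94 − 2 = 92.
Z = 92 is uranium, so the daughter is ^234_92 U.

U-234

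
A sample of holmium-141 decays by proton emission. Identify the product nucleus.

Dy-140

Proton emission: mass number changes by -1, atomic number by -1.
A: 141 − 1 = 140; Z: 67 − 1 = 66.
Z = 66 is dysprosium, so the daughter is dysprosium-140.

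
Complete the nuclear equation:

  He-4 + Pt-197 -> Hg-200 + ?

Conserve mass number: 4 + 197 = 200 + A, so A = 1.
Conserve atomic number: 2 + 78 = 80 + Z, so Z = 0.
A = 1 and Z = 0 is n — a neutron.

neutron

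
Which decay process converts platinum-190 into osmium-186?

ΔA = 186 − 190 = -4; ΔZ = 76 − 78 = -2.
A drops by 4 and Z drops by 2 — the signature of alpha emission.

alpha decay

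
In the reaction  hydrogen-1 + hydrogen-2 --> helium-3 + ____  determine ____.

Conserve mass number: 1 + 2 = 3 + A, so A = 0.
Conserve atomic number: 1 + 1 = 2 + Z, so Z = 0.
A = 0 and Z = 0 is γ — a gamma ray.

gamma ray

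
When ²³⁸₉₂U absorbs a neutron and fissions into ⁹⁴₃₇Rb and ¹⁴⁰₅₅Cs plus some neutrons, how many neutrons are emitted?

Conserve mass number: 239 = 94 + 140 + k, so k = 239 − 234 = 5.
Check atomic number: 92 = 37 + 55 + 0 = 92. ✓

5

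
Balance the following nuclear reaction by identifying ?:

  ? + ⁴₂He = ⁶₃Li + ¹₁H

He-3

Conserve mass number: A + 4 = 6 + 1, so A = 3.
Conserve atomic number: Z + 2 = 3 + 1, so Z = 2.
Z = 2 is helium, so the species is ³₂He.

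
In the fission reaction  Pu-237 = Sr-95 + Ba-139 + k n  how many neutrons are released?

3

Conserve mass number: 237 = 95 + 139 + k, so k = 237 − 234 = 3.
Check atomic number: 94 = 38 + 56 + 0 = 94. ✓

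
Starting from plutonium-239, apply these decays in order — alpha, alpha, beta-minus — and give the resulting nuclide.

Pa-231

Start: (A, Z) = (239, 94).
After α: (235, 92).
After α: (231, 90).
After β⁻: (231, 91).
Z = 91 is protactinium.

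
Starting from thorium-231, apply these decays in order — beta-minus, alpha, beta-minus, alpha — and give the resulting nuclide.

Ra-223

Start: (A, Z) = (231, 90).
After β⁻: (231, 91).
After α: (227, 89).
After β⁻: (227, 90).
After α: (223, 88).
Z = 88 is radium.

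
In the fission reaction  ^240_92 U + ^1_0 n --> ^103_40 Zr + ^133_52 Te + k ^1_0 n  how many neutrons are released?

Conserve mass number: 241 = 103 + 133 + k, so k = 241 − 236 = 5.
Check atomic number: 92 = 40 + 52 + 0 = 92. ✓

5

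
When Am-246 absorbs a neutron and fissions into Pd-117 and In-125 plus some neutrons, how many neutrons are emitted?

5

Conserve mass number: 247 = 117 + 125 + k, so k = 247 − 242 = 5.
Check atomic number: 95 = 46 + 49 + 0 = 95. ✓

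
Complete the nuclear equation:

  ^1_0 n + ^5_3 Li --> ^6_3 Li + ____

Conserve mass number: 1 + 5 = 6 + A, so A = 0.
Conserve atomic number: 0 + 3 = 3 + Z, so Z = 0.
A = 0 and Z = 0 is ^0_0 γ — a gamma ray.

gamma ray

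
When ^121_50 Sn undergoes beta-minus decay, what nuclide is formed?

Sb-121

Beta-minus decay: mass number changes by +0, atomic number by +1.
A: 121 = 121; Z: 50 + 1 = 51.
Z = 51 is antimony, so the daughter is ^121_51 Sb.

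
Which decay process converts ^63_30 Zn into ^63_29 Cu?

ΔA = 63 − 63 = 0; ΔZ = 29 − 30 = -1.
A is unchanged and Z drops by 1 — a proton has become a neutron (β⁺ emission or electron capture).

beta-plus decay or electron capture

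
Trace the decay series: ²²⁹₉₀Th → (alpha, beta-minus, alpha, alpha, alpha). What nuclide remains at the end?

Bi-213

Start: (A, Z) = (229, 90).
After α: (225, 88).
After β⁻: (225, 89).
After α: (221, 87).
After α: (217, 85).
After α: (213, 83).
Z = 83 is bismuth.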